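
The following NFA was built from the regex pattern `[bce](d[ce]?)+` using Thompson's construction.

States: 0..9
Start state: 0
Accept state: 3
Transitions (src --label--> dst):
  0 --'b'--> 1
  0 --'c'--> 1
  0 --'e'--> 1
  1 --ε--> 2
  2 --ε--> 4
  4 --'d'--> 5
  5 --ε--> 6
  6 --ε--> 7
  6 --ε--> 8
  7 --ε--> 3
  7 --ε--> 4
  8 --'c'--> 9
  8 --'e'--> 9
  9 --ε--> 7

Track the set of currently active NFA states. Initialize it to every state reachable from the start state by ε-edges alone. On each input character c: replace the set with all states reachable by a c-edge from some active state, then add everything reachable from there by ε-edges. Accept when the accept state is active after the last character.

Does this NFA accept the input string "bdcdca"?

start: ε-closure({0}) = {0}
'b' @ 1: {1,2,4}
'd' @ 2: {3,4,5,6,7,8}  [accepting]
'c' @ 3: {3,4,7,9}  [accepting]
'd' @ 4: {3,4,5,6,7,8}  [accepting]
'c' @ 5: {3,4,7,9}  [accepting]
'a' @ 6: {}  — dead — no transitions
final: {}; accept 3 not in set

Answer: REJECT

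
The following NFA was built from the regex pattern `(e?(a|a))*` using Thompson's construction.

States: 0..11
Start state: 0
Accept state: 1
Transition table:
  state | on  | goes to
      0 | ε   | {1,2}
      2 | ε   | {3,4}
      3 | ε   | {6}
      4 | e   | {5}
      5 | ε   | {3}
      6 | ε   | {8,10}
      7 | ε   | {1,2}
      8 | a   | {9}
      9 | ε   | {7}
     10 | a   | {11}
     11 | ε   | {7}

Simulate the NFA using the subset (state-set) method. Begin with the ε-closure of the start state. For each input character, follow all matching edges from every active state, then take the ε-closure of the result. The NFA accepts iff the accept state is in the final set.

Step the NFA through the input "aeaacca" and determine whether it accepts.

S₀ = ε-closure({0}) = {0,1,2,3,4,6,8,10}
'a' @ 1: {1,2,3,4,6,7,8,9,10,11}  [accepting]
'e' @ 2: {3,5,6,8,10}
'a' @ 3: {1,2,3,4,6,7,8,9,10,11}  [accepting]
'a' @ 4: {1,2,3,4,6,7,8,9,10,11}  [accepting]
'c' @ 5: {}  — dead — no transitions
rest 'ca' ignored (set empty)
after full input: {}  (accept=1 not in)

Answer: REJECT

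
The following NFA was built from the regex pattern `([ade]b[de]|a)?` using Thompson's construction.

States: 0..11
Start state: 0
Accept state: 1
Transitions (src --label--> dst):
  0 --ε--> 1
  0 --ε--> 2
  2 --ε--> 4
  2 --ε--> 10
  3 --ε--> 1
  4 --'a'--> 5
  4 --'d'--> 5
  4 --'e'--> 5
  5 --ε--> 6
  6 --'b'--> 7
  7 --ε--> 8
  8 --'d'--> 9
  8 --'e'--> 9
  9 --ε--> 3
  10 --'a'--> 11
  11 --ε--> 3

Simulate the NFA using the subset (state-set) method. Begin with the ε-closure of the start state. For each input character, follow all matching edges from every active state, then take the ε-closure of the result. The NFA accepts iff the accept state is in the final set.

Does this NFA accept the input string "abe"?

S₀ = ε-closure({0}) = {0,1,2,4,10}
'a' @ 1: {1,3,5,6,11}  ✓accept
'b' @ 2: {7,8}
'e' @ 3: {1,3,9}  ✓accept
after full input: {1,3,9}  (accept=1 in)

Answer: ACCEPT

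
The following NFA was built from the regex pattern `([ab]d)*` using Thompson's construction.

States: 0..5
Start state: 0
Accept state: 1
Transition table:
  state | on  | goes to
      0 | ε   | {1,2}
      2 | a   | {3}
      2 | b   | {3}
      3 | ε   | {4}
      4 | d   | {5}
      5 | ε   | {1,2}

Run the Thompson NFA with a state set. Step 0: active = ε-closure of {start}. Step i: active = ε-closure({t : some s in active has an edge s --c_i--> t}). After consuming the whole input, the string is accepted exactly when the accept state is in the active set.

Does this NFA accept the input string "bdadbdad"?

Answer: ACCEPT

Derivation:
initial (ε-close {0}): {0,1,2}
'b' @ 1: {3,4}
'd' @ 2: {1,2,5}  [accepting]
'a' @ 3: {3,4}
'd' @ 4: {1,2,5}  [accepting]
'b' @ 5: {3,4}
'd' @ 6: {1,2,5}  [accepting]
'a' @ 7: {3,4}
'd' @ 8: {1,2,5}  [accepting]
after full input: {1,2,5}  (accept=1 in)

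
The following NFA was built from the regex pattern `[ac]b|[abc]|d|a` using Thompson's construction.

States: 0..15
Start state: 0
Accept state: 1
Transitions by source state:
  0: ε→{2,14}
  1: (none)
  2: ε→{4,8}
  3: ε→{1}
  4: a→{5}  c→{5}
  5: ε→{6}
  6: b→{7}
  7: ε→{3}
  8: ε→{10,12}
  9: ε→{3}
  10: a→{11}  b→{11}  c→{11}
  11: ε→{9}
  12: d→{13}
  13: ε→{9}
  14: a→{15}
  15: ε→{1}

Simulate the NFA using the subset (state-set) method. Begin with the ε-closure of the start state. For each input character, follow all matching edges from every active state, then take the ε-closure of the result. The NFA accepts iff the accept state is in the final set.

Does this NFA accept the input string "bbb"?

start: ε-closure({0}) = {0,2,4,8,10,12,14}
'b' @ 1: {1,3,9,11}  ✓accept
'b' @ 2: {}  — state set empty
rest 'b' ignored (set empty)
final: {}; accept 1 not in set

Answer: REJECT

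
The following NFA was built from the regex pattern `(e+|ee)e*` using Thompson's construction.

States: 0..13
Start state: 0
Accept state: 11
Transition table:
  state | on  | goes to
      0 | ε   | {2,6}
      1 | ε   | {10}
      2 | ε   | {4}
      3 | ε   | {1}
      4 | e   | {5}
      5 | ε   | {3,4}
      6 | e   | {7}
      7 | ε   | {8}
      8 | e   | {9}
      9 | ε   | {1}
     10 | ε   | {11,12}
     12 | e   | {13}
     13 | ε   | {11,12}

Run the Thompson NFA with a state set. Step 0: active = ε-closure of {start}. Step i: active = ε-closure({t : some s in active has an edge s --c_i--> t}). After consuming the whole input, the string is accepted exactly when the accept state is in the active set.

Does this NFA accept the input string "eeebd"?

initial (ε-close {0}): {0,2,4,6}
'e' @ 1: {1,3,4,5,7,8,10,11,12}  ✓accept
'e' @ 2: {1,3,4,5,9,10,11,12,13}  ✓accept
'e' @ 3: {1,3,4,5,10,11,12,13}  ✓accept
'b' @ 4: {}  — state set empty
rest 'd' ignored (set empty)
after full input: {}  (accept=11 not in)

Answer: REJECT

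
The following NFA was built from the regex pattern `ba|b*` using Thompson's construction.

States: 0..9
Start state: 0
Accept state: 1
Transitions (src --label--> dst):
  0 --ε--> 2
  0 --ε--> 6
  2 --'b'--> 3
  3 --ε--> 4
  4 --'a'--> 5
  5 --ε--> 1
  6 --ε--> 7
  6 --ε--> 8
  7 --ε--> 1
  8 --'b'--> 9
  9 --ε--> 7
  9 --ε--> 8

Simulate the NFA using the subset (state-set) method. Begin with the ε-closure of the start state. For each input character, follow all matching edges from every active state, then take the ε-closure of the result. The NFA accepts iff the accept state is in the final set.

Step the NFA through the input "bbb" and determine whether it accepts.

S₀ = ε-closure({0}) = {0,1,2,6,7,8}
'b' @ 1: {1,3,4,7,8,9}  (accept∈set)
'b' @ 2: {1,7,8,9}  (accept∈set)
'b' @ 3: {1,7,8,9}  (accept∈set)
final: {1,7,8,9}; accept 1 in set

Answer: ACCEPT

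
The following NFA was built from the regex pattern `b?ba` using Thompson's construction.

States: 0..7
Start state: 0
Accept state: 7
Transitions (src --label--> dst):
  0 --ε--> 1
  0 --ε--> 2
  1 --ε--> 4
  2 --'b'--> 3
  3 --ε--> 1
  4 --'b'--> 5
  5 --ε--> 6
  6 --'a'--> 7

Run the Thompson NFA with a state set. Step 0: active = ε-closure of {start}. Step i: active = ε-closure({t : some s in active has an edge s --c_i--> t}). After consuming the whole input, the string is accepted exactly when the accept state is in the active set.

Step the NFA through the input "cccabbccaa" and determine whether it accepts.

start: ε-closure({0}) = {0,1,2,4}
'c' @ 1: {}  — dead — no transitions
rest 'ccabbccaa' ignored (set empty)
final: {}; accept 7 not in set

Answer: REJECT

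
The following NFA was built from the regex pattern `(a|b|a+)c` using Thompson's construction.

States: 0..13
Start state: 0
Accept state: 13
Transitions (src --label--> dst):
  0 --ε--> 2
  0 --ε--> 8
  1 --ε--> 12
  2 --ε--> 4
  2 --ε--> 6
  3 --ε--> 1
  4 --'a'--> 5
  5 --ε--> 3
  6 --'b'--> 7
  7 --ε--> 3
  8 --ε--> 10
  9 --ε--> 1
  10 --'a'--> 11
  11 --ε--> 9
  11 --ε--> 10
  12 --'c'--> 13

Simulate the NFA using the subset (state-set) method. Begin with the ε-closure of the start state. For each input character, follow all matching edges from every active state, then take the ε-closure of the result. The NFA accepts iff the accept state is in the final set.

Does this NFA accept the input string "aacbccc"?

initial (ε-close {0}): {0,2,4,6,8,10}
'a' @ 1: {1,3,5,9,10,11,12}
'a' @ 2: {1,9,10,11,12}
'c' @ 3: {13}  [accepting]
'b' @ 4: {}  — state set empty
rest 'ccc' ignored (set empty)
after full input: {}  (accept=13 not in)

Answer: REJECT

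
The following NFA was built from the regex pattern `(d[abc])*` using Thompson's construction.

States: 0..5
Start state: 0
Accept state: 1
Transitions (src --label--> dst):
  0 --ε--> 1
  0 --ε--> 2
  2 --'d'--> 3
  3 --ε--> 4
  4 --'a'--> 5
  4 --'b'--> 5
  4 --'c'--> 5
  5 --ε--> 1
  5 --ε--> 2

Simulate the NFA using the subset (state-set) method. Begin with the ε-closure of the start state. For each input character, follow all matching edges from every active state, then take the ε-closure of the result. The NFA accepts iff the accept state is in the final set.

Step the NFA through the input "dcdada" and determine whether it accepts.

Answer: ACCEPT

Trace:
S₀ = ε-closure({0}) = {0,1,2}
'd' @ 1: {3,4}
'c' @ 2: {1,2,5}  [accepting]
'd' @ 3: {3,4}
'a' @ 4: {1,2,5}  [accepting]
'd' @ 5: {3,4}
'a' @ 6: {1,2,5}  [accepting]
after full input: {1,2,5}  (accept=1 in)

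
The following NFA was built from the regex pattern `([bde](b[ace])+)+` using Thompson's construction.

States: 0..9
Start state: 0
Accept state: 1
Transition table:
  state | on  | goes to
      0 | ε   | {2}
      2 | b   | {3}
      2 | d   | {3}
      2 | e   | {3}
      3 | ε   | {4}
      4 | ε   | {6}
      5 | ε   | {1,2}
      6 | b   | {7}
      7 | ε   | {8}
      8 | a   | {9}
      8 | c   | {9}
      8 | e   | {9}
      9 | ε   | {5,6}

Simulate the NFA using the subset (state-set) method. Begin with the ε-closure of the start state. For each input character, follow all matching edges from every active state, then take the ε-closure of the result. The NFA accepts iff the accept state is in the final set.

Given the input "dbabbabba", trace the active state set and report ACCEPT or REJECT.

initial (ε-close {0}): {0,2}
'd' @ 1: {3,4,6}
'b' @ 2: {7,8}
'a' @ 3: {1,2,5,6,9}  [accepting]
'b' @ 4: {3,4,6,7,8}
'b' @ 5: {7,8}
'a' @ 6: {1,2,5,6,9}  [accepting]
'b' @ 7: {3,4,6,7,8}
'b' @ 8: {7,8}
'a' @ 9: {1,2,5,6,9}  [accepting]
end set {1,2,5,6,9} — state 1 in

Answer: ACCEPT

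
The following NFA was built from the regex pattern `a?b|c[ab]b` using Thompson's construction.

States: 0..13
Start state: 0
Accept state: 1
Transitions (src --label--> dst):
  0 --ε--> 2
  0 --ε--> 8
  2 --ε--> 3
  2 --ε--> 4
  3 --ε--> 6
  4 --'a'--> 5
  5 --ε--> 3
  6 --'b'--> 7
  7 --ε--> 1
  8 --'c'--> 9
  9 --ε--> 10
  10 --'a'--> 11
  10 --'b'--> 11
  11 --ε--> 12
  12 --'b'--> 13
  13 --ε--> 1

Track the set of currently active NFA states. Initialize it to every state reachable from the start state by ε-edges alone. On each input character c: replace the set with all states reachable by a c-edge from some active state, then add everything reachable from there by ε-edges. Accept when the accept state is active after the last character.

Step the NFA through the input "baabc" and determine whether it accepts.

S₀ = ε-closure({0}) = {0,2,3,4,6,8}
'b' @ 1: {1,7}  (accept∈set)
'a' @ 2: {}  — state set empty
rest 'abc' ignored (set empty)
after full input: {}  (accept=1 not in)

Answer: REJECT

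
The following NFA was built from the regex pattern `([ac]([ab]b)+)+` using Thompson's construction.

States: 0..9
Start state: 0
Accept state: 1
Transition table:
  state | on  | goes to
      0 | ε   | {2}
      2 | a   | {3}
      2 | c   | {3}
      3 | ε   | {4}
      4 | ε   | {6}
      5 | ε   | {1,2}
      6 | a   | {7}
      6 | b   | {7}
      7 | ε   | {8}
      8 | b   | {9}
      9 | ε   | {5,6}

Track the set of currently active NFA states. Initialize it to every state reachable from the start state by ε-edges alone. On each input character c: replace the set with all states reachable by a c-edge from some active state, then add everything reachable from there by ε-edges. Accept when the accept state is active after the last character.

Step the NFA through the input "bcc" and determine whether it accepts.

start: ε-closure({0}) = {0,2}
'b' @ 1: {}  — state set empty
rest 'cc' ignored (set empty)
final: {}; accept 1 not in set

Answer: REJECT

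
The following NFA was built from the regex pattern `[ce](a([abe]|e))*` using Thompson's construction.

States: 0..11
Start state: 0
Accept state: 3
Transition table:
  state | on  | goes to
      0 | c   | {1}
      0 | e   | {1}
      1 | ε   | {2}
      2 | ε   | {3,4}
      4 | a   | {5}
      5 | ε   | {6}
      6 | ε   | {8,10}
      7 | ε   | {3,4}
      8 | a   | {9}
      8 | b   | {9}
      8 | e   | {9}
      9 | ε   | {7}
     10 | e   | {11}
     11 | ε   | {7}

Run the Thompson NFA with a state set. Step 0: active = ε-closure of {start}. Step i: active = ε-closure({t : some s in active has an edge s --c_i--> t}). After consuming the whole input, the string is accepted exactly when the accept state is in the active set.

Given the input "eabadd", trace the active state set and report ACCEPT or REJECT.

Answer: REJECT

Derivation:
start: ε-closure({0}) = {0}
'e' @ 1: {1,2,3,4}  [accepting]
'a' @ 2: {5,6,8,10}
'b' @ 3: {3,4,7,9}  [accepting]
'a' @ 4: {5,6,8,10}
'd' @ 5: {}  — no active states
rest 'd' ignored (set empty)
end set {} — state 3 not in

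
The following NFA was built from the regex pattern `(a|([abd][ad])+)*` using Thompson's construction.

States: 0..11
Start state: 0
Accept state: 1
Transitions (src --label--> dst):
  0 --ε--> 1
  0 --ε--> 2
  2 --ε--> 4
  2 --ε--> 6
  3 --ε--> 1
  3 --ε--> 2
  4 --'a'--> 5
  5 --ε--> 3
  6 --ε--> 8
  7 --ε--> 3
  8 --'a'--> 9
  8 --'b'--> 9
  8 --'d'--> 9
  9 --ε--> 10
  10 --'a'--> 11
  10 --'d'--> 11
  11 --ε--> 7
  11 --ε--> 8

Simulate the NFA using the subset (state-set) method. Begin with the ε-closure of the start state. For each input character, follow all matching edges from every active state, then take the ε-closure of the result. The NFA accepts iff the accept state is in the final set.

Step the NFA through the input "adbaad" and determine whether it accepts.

S₀ = ε-closure({0}) = {0,1,2,4,6,8}
'a' @ 1: {1,2,3,4,5,6,8,9,10}  ✓accept
'd' @ 2: {1,2,3,4,6,7,8,9,10,11}  ✓accept
'b' @ 3: {9,10}
'a' @ 4: {1,2,3,4,6,7,8,11}  ✓accept
'a' @ 5: {1,2,3,4,5,6,8,9,10}  ✓accept
'd' @ 6: {1,2,3,4,6,7,8,9,10,11}  ✓accept
end set {1,2,3,4,6,7,8,9,10,11} — state 1 in

Answer: ACCEPT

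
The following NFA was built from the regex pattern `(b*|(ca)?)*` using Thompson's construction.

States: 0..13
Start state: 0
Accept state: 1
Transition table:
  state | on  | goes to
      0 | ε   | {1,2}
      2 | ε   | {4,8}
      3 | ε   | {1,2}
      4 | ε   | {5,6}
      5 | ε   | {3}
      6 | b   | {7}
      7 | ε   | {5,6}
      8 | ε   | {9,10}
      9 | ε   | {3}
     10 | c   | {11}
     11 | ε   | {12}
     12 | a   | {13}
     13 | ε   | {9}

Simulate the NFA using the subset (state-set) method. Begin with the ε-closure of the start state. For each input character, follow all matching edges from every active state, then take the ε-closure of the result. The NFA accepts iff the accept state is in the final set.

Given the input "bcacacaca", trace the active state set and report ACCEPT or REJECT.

S₀ = ε-closure({0}) = {0,1,2,3,4,5,6,8,9,10}
'b' @ 1: {1,2,3,4,5,6,7,8,9,10}  ✓accept
'c' @ 2: {11,12}
'a' @ 3: {1,2,3,4,5,6,8,9,10,13}  ✓accept
'c' @ 4: {11,12}
'a' @ 5: {1,2,3,4,5,6,8,9,10,13}  ✓accept
'c' @ 6: {11,12}
'a' @ 7: {1,2,3,4,5,6,8,9,10,13}  ✓accept
'c' @ 8: {11,12}
'a' @ 9: {1,2,3,4,5,6,8,9,10,13}  ✓accept
final: {1,2,3,4,5,6,8,9,10,13}; accept 1 in set

Answer: ACCEPT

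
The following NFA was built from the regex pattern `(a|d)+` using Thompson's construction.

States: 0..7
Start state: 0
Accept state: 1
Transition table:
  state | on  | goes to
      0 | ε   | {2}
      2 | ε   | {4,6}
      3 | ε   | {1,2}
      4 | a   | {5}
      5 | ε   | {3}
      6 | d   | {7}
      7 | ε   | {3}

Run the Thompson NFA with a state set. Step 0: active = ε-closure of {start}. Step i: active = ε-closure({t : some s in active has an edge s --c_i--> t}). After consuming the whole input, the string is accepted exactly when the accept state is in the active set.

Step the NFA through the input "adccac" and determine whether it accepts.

Answer: REJECT

Derivation:
start: ε-closure({0}) = {0,2,4,6}
'a' @ 1: {1,2,3,4,5,6}  ✓accept
'd' @ 2: {1,2,3,4,6,7}  ✓accept
'c' @ 3: {}  — no active states
rest 'cac' ignored (set empty)
after full input: {}  (accept=1 not in)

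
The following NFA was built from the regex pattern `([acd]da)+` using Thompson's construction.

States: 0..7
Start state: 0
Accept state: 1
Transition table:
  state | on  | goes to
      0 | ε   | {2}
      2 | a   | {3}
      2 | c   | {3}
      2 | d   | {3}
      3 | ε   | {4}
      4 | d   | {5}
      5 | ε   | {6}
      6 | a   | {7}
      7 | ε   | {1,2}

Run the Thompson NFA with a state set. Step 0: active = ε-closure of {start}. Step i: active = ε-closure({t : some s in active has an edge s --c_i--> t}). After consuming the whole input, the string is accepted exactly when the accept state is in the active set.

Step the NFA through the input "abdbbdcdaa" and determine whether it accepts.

start: ε-closure({0}) = {0,2}
'a' @ 1: {3,4}
'b' @ 2: {}  — no active states
rest 'dbbdcdaa' ignored (set empty)
final: {}; accept 1 not in set

Answer: REJECT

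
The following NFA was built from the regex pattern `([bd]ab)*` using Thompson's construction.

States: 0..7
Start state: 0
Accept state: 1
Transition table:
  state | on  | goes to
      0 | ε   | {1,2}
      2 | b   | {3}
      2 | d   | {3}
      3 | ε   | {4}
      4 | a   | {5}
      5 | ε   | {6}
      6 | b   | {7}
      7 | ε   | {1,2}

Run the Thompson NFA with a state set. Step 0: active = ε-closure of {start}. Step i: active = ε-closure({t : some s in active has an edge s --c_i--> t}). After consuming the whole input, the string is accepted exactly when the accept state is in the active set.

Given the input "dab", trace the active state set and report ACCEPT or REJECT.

S₀ = ε-closure({0}) = {0,1,2}
'd' @ 1: {3,4}
'a' @ 2: {5,6}
'b' @ 3: {1,2,7}  (accept∈set)
after full input: {1,2,7}  (accept=1 in)

Answer: ACCEPT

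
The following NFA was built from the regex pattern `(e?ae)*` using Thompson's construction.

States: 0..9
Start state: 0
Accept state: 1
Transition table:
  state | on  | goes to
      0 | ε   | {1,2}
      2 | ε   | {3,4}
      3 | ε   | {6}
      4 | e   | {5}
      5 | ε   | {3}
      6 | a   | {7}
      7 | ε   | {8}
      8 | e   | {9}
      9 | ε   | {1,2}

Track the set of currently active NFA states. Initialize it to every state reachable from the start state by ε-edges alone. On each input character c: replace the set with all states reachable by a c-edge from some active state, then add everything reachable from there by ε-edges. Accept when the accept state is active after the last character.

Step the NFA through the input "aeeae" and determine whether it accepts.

Answer: ACCEPT

Derivation:
initial (ε-close {0}): {0,1,2,3,4,6}
'a' @ 1: {7,8}
'e' @ 2: {1,2,3,4,6,9}  ✓accept
'e' @ 3: {3,5,6}
'a' @ 4: {7,8}
'e' @ 5: {1,2,3,4,6,9}  ✓accept
final: {1,2,3,4,6,9}; accept 1 in set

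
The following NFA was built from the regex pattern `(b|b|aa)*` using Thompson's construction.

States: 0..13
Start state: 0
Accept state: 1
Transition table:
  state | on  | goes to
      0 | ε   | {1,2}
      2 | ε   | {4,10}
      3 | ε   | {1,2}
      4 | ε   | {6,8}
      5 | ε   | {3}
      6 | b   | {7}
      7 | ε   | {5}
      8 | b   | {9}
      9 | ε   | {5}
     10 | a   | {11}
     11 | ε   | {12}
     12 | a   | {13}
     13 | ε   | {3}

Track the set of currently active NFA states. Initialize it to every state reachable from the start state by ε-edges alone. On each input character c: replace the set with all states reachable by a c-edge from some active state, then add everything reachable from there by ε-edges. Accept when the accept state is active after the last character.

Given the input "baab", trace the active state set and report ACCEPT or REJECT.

Answer: ACCEPT

Derivation:
S₀ = ε-closure({0}) = {0,1,2,4,6,8,10}
'b' @ 1: {1,2,3,4,5,6,7,8,9,10}  [accepting]
'a' @ 2: {11,12}
'a' @ 3: {1,2,3,4,6,8,10,13}  [accepting]
'b' @ 4: {1,2,3,4,5,6,7,8,9,10}  [accepting]
after full input: {1,2,3,4,5,6,7,8,9,10}  (accept=1 in)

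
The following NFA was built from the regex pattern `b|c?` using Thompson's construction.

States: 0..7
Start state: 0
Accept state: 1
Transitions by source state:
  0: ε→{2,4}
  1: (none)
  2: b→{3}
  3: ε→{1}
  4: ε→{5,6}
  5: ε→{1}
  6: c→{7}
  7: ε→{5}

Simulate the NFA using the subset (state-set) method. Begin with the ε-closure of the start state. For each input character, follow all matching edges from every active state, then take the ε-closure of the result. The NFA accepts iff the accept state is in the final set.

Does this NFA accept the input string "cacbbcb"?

start: ε-closure({0}) = {0,1,2,4,5,6}
'c' @ 1: {1,5,7}  [accepting]
'a' @ 2: {}  — state set empty
rest 'cbbcb' ignored (set empty)
final: {}; accept 1 not in set

Answer: REJECT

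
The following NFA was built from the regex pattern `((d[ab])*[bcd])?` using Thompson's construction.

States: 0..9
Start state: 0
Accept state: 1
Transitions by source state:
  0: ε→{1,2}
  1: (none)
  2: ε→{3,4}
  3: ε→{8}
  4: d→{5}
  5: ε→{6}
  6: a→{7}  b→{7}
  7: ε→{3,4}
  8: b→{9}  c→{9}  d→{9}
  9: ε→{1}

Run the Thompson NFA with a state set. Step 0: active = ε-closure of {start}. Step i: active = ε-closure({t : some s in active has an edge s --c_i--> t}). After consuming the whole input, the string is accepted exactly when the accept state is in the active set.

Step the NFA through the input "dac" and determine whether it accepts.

start: ε-closure({0}) = {0,1,2,3,4,8}
'd' @ 1: {1,5,6,9}  [accepting]
'a' @ 2: {3,4,7,8}
'c' @ 3: {1,9}  [accepting]
end set {1,9} — state 1 in

Answer: ACCEPT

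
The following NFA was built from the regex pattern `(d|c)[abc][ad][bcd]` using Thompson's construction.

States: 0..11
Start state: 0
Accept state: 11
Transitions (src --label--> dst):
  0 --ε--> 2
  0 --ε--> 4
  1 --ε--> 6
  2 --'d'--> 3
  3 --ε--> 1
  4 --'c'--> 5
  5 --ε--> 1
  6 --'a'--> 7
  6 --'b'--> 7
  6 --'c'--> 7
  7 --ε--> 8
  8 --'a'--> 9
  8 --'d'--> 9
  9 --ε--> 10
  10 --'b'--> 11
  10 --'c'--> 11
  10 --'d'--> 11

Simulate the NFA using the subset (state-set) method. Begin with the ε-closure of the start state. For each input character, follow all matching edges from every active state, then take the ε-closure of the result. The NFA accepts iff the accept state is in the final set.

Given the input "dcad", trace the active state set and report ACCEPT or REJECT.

Answer: ACCEPT

Derivation:
S₀ = ε-closure({0}) = {0,2,4}
'd' @ 1: {1,3,6}
'c' @ 2: {7,8}
'a' @ 3: {9,10}
'd' @ 4: {11}  (accept∈set)
after full input: {11}  (accept=11 in)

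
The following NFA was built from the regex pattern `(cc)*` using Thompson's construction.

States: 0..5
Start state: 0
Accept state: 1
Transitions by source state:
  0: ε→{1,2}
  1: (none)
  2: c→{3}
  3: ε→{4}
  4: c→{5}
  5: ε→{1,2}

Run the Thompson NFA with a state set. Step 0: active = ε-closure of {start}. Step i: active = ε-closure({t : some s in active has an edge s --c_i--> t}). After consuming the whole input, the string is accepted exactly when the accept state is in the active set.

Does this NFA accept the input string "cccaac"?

Answer: REJECT

Derivation:
S₀ = ε-closure({0}) = {0,1,2}
'c' @ 1: {3,4}
'c' @ 2: {1,2,5}  (accept∈set)
'c' @ 3: {3,4}
'a' @ 4: {}  — no active states
rest 'ac' ignored (set empty)
after full input: {}  (accept=1 not in)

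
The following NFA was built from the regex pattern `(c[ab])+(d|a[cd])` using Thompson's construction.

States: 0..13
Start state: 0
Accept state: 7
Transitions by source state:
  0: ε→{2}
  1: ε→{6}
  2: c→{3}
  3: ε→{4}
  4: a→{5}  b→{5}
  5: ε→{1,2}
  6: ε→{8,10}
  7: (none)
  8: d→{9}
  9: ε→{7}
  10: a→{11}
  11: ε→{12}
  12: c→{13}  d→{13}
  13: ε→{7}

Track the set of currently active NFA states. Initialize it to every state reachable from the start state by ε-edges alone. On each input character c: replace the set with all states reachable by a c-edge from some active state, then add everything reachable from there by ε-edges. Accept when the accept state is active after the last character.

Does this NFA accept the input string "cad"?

start: ε-closure({0}) = {0,2}
'c' @ 1: {3,4}
'a' @ 2: {1,2,5,6,8,10}
'd' @ 3: {7,9}  [accepting]
end set {7,9} — state 7 in

Answer: ACCEPT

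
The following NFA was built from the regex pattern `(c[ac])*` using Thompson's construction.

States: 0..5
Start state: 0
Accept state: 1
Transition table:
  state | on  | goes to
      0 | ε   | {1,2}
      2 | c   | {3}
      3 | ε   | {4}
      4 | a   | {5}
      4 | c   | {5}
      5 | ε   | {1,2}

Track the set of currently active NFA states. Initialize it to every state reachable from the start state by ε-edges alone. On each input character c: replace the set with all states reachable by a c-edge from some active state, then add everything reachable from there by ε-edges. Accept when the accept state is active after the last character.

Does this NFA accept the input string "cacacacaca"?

start: ε-closure({0}) = {0,1,2}
'c' @ 1: {3,4}
'a' @ 2: {1,2,5}  ✓accept
'c' @ 3: {3,4}
'a' @ 4: {1,2,5}  ✓accept
'c' @ 5: {3,4}
'a' @ 6: {1,2,5}  ✓accept
'c' @ 7: {3,4}
'a' @ 8: {1,2,5}  ✓accept
'c' @ 9: {3,4}
'a' @ 10: {1,2,5}  ✓accept
end set {1,2,5} — state 1 in

Answer: ACCEPT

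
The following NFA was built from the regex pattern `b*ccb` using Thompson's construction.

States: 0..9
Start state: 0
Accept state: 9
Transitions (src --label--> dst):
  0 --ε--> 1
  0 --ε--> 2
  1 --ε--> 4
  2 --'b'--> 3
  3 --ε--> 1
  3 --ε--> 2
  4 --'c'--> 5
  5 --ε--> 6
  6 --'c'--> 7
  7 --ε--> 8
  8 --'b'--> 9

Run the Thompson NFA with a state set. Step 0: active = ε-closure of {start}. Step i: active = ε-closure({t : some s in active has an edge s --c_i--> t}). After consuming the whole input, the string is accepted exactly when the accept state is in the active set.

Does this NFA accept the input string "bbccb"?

Answer: ACCEPT

Steps:
initial (ε-close {0}): {0,1,2,4}
'b' @ 1: {1,2,3,4}
'b' @ 2: {1,2,3,4}
'c' @ 3: {5,6}
'c' @ 4: {7,8}
'b' @ 5: {9}  [accepting]
end set {9} — state 9 in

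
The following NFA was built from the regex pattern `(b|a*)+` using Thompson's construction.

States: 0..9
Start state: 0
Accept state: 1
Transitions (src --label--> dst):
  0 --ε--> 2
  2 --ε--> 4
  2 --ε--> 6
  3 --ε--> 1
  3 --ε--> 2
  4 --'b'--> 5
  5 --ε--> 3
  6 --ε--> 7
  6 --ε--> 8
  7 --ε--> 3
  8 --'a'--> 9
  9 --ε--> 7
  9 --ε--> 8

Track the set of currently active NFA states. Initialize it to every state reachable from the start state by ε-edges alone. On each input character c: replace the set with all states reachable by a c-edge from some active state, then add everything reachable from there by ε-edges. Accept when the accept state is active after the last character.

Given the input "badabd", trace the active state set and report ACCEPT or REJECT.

Answer: REJECT

Steps:
S₀ = ε-closure({0}) = {0,1,2,3,4,6,7,8}
'b' @ 1: {1,2,3,4,5,6,7,8}  [accepting]
'a' @ 2: {1,2,3,4,6,7,8,9}  [accepting]
'd' @ 3: {}  — state set empty
rest 'abd' ignored (set empty)
end set {} — state 1 not in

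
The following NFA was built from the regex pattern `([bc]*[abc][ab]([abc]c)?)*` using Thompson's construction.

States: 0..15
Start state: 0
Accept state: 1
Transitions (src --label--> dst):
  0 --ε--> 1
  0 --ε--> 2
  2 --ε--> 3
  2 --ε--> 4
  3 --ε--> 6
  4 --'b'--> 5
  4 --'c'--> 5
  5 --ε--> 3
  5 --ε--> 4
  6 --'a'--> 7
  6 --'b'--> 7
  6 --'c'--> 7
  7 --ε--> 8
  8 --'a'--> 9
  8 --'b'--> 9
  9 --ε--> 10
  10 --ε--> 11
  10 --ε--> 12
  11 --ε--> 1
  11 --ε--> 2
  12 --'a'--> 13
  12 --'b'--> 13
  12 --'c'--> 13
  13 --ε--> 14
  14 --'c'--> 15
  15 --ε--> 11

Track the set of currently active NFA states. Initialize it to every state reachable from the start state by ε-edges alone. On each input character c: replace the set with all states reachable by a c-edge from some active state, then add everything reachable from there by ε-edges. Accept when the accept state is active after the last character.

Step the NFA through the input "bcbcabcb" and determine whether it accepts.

start: ε-closure({0}) = {0,1,2,3,4,6}
'b' @ 1: {3,4,5,6,7,8}
'c' @ 2: {3,4,5,6,7,8}
'b' @ 3: {1,2,3,4,5,6,7,8,9,10,11,12}  (accept∈set)
'c' @ 4: {3,4,5,6,7,8,13,14}
'a' @ 5: {1,2,3,4,6,7,8,9,10,11,12}  (accept∈set)
'b' @ 6: {1,2,3,4,5,6,7,8,9,10,11,12,13,14}  (accept∈set)
'c' @ 7: {1,2,3,4,5,6,7,8,11,13,14,15}  (accept∈set)
'b' @ 8: {1,2,3,4,5,6,7,8,9,10,11,12}  (accept∈set)
end set {1,2,3,4,5,6,7,8,9,10,11,12} — state 1 in

Answer: ACCEPT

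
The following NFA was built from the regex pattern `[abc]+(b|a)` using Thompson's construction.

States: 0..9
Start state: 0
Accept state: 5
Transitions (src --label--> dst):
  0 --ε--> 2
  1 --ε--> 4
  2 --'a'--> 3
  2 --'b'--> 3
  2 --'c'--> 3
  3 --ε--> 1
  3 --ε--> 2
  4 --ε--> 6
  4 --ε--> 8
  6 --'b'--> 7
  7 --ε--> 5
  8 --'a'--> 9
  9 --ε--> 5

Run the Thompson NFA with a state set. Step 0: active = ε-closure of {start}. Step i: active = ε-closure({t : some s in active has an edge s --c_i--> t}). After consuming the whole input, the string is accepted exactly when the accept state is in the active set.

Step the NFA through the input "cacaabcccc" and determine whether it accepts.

initial (ε-close {0}): {0,2}
'c' @ 1: {1,2,3,4,6,8}
'a' @ 2: {1,2,3,4,5,6,8,9}  (accept∈set)
'c' @ 3: {1,2,3,4,6,8}
'a' @ 4: {1,2,3,4,5,6,8,9}  (accept∈set)
'a' @ 5: {1,2,3,4,5,6,8,9}  (accept∈set)
'b' @ 6: {1,2,3,4,5,6,7,8}  (accept∈set)
'c' @ 7: {1,2,3,4,6,8}
'c' @ 8: {1,2,3,4,6,8}
'c' @ 9: {1,2,3,4,6,8}
'c' @ 10: {1,2,3,4,6,8}
after full input: {1,2,3,4,6,8}  (accept=5 not in)

Answer: REJECT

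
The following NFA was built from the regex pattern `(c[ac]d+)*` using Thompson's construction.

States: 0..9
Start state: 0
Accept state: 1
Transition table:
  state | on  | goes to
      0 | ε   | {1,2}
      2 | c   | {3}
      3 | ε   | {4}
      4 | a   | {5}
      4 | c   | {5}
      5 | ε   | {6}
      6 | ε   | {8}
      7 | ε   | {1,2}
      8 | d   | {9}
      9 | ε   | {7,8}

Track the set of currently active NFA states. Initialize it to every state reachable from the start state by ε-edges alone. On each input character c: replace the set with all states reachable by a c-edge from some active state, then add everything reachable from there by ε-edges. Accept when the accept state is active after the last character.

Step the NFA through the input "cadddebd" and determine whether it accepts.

Answer: REJECT

Trace:
start: ε-closure({0}) = {0,1,2}
'c' @ 1: {3,4}
'a' @ 2: {5,6,8}
'd' @ 3: {1,2,7,8,9}  (accept∈set)
'd' @ 4: {1,2,7,8,9}  (accept∈set)
'd' @ 5: {1,2,7,8,9}  (accept∈set)
'e' @ 6: {}  — dead — no transitions
rest 'bd' ignored (set empty)
final: {}; accept 1 not in set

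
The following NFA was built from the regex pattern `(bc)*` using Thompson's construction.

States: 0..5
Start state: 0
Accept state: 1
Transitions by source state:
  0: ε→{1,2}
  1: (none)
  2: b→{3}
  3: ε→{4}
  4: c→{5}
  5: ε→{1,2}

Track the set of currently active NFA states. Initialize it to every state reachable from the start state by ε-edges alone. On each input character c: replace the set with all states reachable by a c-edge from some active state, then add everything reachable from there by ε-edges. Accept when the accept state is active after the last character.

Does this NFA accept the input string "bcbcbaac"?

S₀ = ε-closure({0}) = {0,1,2}
'b' @ 1: {3,4}
'c' @ 2: {1,2,5}  [accepting]
'b' @ 3: {3,4}
'c' @ 4: {1,2,5}  [accepting]
'b' @ 5: {3,4}
'a' @ 6: {}  — dead — no transitions
rest 'ac' ignored (set empty)
end set {} — state 1 not in

Answer: REJECT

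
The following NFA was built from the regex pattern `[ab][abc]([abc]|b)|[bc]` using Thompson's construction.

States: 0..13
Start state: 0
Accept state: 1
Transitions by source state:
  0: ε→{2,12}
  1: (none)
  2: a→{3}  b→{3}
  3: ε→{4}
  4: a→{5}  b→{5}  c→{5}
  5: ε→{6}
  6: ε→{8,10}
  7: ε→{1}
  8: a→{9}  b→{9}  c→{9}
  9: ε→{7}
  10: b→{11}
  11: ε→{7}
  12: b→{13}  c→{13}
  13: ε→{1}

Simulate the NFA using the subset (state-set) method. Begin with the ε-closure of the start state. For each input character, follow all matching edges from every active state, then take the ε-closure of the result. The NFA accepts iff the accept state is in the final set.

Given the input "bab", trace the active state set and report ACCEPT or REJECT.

start: ε-closure({0}) = {0,2,12}
'b' @ 1: {1,3,4,13}  (accept∈set)
'a' @ 2: {5,6,8,10}
'b' @ 3: {1,7,9,11}  (accept∈set)
after full input: {1,7,9,11}  (accept=1 in)

Answer: ACCEPT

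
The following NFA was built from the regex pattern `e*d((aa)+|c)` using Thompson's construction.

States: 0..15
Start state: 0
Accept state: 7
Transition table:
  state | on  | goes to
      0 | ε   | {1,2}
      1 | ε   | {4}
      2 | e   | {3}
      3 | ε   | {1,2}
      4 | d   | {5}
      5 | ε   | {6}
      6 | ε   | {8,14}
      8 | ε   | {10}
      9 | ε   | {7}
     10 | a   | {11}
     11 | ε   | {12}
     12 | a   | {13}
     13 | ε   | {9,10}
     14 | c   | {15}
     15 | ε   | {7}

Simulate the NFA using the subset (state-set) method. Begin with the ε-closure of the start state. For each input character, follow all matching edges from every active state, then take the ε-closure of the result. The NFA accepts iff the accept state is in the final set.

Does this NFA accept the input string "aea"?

initial (ε-close {0}): {0,1,2,4}
'a' @ 1: {}  — state set empty
rest 'ea' ignored (set empty)
final: {}; accept 7 not in set

Answer: REJECT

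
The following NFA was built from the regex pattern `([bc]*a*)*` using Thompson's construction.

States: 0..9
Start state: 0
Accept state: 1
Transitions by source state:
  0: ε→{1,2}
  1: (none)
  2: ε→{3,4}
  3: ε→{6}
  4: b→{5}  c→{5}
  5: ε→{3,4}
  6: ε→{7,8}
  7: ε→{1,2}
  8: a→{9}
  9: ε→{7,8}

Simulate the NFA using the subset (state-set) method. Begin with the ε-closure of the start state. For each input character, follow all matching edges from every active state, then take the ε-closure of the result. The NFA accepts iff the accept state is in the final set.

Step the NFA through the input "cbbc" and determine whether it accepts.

initial (ε-close {0}): {0,1,2,3,4,6,7,8}
'c' @ 1: {1,2,3,4,5,6,7,8}  (accept∈set)
'b' @ 2: {1,2,3,4,5,6,7,8}  (accept∈set)
'b' @ 3: {1,2,3,4,5,6,7,8}  (accept∈set)
'c' @ 4: {1,2,3,4,5,6,7,8}  (accept∈set)
end set {1,2,3,4,5,6,7,8} — state 1 in

Answer: ACCEPT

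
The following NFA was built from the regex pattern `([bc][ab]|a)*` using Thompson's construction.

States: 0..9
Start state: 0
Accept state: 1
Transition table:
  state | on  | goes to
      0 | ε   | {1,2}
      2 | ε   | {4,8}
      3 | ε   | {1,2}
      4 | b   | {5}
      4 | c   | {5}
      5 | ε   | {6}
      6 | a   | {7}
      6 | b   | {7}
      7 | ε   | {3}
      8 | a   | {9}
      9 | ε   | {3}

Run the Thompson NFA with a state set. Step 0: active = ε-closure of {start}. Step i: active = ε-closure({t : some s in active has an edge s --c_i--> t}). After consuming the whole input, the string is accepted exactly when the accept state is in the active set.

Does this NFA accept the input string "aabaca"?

start: ε-closure({0}) = {0,1,2,4,8}
'a' @ 1: {1,2,3,4,8,9}  ✓accept
'a' @ 2: {1,2,3,4,8,9}  ✓accept
'b' @ 3: {5,6}
'a' @ 4: {1,2,3,4,7,8}  ✓accept
'c' @ 5: {5,6}
'a' @ 6: {1,2,3,4,7,8}  ✓accept
after full input: {1,2,3,4,7,8}  (accept=1 in)

Answer: ACCEPT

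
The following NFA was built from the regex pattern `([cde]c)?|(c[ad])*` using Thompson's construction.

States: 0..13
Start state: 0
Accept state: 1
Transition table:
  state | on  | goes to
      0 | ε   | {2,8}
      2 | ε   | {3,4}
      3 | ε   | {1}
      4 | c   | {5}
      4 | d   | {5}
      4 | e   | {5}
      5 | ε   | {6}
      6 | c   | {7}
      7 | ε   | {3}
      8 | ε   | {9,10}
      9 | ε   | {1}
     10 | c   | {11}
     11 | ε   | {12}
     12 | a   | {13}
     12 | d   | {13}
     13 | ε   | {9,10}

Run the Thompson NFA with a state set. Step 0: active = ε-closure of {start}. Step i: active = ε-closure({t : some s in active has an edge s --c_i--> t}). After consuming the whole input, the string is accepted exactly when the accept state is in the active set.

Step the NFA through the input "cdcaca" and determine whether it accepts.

S₀ = ε-closure({0}) = {0,1,2,3,4,8,9,10}
'c' @ 1: {5,6,11,12}
'd' @ 2: {1,9,10,13}  ✓accept
'c' @ 3: {11,12}
'a' @ 4: {1,9,10,13}  ✓accept
'c' @ 5: {11,12}
'a' @ 6: {1,9,10,13}  ✓accept
after full input: {1,9,10,13}  (accept=1 in)

Answer: ACCEPT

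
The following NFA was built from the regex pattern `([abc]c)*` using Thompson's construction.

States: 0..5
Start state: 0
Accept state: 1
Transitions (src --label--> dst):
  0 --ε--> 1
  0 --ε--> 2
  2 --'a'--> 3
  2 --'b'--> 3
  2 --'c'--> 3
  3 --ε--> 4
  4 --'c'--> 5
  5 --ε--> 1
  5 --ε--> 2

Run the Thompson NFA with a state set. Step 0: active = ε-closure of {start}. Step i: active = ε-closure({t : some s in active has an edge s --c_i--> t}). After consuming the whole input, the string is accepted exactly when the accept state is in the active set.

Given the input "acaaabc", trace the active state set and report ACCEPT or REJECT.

Answer: REJECT

Steps:
start: ε-closure({0}) = {0,1,2}
'a' @ 1: {3,4}
'c' @ 2: {1,2,5}  (accept∈set)
'a' @ 3: {3,4}
'a' @ 4: {}  — dead — no transitions
rest 'abc' ignored (set empty)
end set {} — state 1 not in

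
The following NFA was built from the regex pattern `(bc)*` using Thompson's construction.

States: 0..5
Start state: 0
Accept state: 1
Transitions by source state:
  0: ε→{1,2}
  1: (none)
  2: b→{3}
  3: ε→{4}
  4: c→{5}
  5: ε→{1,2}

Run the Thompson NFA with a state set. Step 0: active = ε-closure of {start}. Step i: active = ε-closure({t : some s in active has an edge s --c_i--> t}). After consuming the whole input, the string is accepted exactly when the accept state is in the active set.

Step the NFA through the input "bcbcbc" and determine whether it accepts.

Answer: ACCEPT

Steps:
S₀ = ε-closure({0}) = {0,1,2}
'b' @ 1: {3,4}
'c' @ 2: {1,2,5}  (accept∈set)
'b' @ 3: {3,4}
'c' @ 4: {1,2,5}  (accept∈set)
'b' @ 5: {3,4}
'c' @ 6: {1,2,5}  (accept∈set)
after full input: {1,2,5}  (accept=1 in)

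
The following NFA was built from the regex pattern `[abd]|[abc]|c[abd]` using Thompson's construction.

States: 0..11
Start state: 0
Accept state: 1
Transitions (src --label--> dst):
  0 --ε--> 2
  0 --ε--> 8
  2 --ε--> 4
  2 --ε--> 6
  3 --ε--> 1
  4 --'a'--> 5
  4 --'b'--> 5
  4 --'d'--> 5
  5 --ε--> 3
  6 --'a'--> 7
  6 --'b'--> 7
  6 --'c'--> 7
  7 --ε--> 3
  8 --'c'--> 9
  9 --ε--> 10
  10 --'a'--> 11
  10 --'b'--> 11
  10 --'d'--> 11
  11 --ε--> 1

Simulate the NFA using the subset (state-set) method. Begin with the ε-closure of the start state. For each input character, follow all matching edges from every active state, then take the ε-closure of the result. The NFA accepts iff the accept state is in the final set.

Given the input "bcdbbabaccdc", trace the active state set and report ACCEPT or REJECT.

S₀ = ε-closure({0}) = {0,2,4,6,8}
'b' @ 1: {1,3,5,7}  ✓accept
'c' @ 2: {}  — state set empty
rest 'dbbabaccdc' ignored (set empty)
end set {} — state 1 not in

Answer: REJECT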